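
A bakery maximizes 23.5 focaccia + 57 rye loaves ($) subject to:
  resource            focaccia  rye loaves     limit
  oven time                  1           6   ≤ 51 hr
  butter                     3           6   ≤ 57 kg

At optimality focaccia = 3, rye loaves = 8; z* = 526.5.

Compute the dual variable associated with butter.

7

At the optimum: oven time uses 51 of 51 (binding); butter uses 57 of 57 (binding).
The binding rows give the dual system: 1·y_oven time + 3·y_butter = 23.5 and 6·y_oven time + 6·y_butter = 57.
This yields shadow prices y_oven time = 2.5, y_butter = 7.
Shadow price of butter = 7.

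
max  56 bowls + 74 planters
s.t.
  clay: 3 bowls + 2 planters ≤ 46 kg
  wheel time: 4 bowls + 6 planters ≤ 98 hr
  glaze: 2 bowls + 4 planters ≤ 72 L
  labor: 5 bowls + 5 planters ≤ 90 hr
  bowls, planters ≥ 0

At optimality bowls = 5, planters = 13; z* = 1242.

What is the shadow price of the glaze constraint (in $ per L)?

At the optimum: clay uses 41 of 46 (slack = 5); wheel time uses 98 of 98 (binding); glaze uses 62 of 72 (slack = 10); labor uses 90 of 90 (binding).
Slack constraints have shadow price 0 (complementary slackness).
From A_Bᵀ y = c: 4·y_wheel time + 5·y_labor = 56; 6·y_wheel time + 5·y_labor = 74.
Solving: y_wheel time = 9, y_labor = 4.
Shadow price of glaze = 0.

0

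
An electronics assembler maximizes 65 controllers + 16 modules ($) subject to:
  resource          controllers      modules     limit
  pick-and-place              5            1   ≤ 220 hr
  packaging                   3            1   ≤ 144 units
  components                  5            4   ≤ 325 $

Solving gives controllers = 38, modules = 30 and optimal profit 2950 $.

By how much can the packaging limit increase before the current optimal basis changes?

Binding constraints: pick-and-place, packaging. The basis is B = [[5,1],[3,1]] with det 2.
Per unit increase in packaging, x* moves by d = (-0.5, 2.5).
The basis stays optimal until components becomes binding; allowable increase = 2 units.

2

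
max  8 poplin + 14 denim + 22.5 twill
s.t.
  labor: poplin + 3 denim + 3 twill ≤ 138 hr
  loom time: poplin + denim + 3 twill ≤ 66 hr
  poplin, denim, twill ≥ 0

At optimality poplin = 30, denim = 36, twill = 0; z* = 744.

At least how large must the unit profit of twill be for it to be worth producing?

24

Both labor and loom time are binding at x*.
The binding rows give the dual system: 1·y_labor + 1·y_loom time = 8 and 3·y_labor + 1·y_loom time = 14.
Solving: y_labor = 3, y_loom time = 5.
twill enters the basis when its profit ≥ yᵀa₃ = 3·3 + 5·3 = 24.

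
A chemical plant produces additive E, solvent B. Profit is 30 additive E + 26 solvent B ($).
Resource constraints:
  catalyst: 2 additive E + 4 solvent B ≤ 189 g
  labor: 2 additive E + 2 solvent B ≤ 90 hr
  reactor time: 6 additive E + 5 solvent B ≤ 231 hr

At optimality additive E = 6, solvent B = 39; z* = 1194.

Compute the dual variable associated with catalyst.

0

Check each constraint at x*: catalyst 168/189 (slack 21); labor 90/90 (tight); reactor time 231/231 (tight).
Slack constraints have shadow price 0 (complementary slackness).
From A_Bᵀ y = c: 2·y_labor + 6·y_reactor time = 30; 2·y_labor + 5·y_reactor time = 26.
Solving: y_labor = 3, y_reactor time = 4.
Shadow price of catalyst = 0.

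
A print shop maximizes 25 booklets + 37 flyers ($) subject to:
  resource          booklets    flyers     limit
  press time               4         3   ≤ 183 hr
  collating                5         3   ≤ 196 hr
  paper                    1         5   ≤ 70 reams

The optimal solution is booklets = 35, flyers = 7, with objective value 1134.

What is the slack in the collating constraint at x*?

collating used = 5·35 + 3·7 = 196; slack = 196 − 196 = 0.

0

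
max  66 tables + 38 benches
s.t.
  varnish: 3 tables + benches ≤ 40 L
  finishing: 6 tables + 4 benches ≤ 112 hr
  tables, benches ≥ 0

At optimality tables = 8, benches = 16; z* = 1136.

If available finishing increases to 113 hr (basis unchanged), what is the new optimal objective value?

1144

Check each constraint at x*: varnish 40/40 (tight); finishing 112/112 (tight).
From A_Bᵀ y = c: 3·y_varnish + 6·y_finishing = 66; 1·y_varnish + 4·y_finishing = 38.
→ y_varnish = 6 and y_finishing = 8.
Δz = y_finishing·Δb = 8 × (1) = 8, so new z* = 1136 + 8 = 1144.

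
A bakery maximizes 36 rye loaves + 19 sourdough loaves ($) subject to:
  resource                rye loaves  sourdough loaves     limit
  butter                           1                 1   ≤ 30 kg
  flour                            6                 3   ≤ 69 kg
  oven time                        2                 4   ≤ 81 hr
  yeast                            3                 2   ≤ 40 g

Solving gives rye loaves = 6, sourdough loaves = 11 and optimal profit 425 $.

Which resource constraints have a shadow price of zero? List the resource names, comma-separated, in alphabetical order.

butter, oven time

butter: 17/30 (slack 13)
flour: 69/69 (binding)
oven time: 56/81 (slack 25)
yeast: 40/40 (binding)
By complementary slackness, a constraint with positive slack has shadow price 0 → butter, oven time.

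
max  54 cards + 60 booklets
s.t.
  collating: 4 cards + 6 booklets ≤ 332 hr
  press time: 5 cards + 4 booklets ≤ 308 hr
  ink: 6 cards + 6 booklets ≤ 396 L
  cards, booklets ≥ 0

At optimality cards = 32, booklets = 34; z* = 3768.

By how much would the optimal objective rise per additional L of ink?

At the optimum: collating uses 332 of 332 (binding); press time uses 296 of 308 (slack = 12); ink uses 396 of 396 (binding).
Slack constraints have shadow price 0 (complementary slackness).
Dual feasibility on the basic columns requires 4·y_collating + 6·y_ink = 54, 6·y_collating + 6·y_ink = 60.
→ y_collating = 3 and y_ink = 7.
Shadow price of ink = 7.

7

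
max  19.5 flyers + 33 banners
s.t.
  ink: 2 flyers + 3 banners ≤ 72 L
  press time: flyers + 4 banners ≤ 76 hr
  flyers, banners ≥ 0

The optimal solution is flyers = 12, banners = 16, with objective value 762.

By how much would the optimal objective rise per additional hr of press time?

Both ink and press time are binding at x*.
Dual feasibility on the basic columns requires 2·y_ink + 1·y_press time = 19.5, 3·y_ink + 4·y_press time = 33.
This yields shadow prices y_ink = 9, y_press time = 1.5.
Shadow price of press time = 1.5.

1.5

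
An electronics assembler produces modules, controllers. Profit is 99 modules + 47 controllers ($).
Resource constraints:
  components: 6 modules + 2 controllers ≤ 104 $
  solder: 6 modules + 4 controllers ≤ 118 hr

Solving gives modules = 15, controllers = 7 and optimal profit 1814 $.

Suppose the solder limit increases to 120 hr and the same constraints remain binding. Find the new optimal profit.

Both components and solder are binding at x*.
The binding rows give the dual system: 6·y_components + 6·y_solder = 99 and 2·y_components + 4·y_solder = 47.
This yields shadow prices y_components = 9.5, y_solder = 7.
Δz = y_solder·Δb = 7 × (2) = 14, so new z* = 1814 + 14 = 1828.

1828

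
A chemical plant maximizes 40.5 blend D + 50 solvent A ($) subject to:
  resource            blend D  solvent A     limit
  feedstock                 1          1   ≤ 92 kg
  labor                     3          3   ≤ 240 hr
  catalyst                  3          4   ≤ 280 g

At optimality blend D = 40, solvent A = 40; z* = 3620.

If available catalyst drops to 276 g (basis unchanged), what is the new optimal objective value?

At the optimum: feedstock uses 80 of 92 (slack = 12); labor uses 240 of 240 (binding); catalyst uses 280 of 280 (binding).
Slack constraints have shadow price 0 (complementary slackness).
The binding rows give the dual system: 3·y_labor + 3·y_catalyst = 40.5 and 3·y_labor + 4·y_catalyst = 50.
Solving: y_labor = 4, y_catalyst = 9.5.
Δz = y_catalyst·Δb = 9.5 × (-4) = -38, so new z* = 3620 − 38 = 3582.

3582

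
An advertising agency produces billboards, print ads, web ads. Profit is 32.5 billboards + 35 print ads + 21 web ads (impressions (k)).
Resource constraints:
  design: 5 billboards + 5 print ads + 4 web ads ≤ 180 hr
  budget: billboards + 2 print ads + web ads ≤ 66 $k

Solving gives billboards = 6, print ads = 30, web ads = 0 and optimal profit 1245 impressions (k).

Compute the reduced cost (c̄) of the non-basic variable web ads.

At the optimum: design uses 180 of 180 (binding); budget uses 66 of 66 (binding).
From A_Bᵀ y = c: 5·y_design + 1·y_budget = 32.5; 5·y_design + 2·y_budget = 35.
Solving: y_design = 6, y_budget = 2.5.
Reduced cost of web ads: c₃ − yᵀa₃ = 21 − (6·4 + 2.5·1) = 21 − 26.5 = -5.5.

-5.5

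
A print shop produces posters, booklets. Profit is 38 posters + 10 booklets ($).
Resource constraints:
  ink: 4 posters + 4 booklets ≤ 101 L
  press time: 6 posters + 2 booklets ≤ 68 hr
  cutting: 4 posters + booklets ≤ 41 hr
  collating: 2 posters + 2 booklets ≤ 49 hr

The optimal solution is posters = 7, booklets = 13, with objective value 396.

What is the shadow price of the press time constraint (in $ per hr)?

Check each constraint at x*: ink 80/101 (slack 21); press time 68/68 (tight); cutting 41/41 (tight); collating 40/49 (slack 9).
Since ink, collating are not tight, their duals are 0.
The binding rows give the dual system: 6·y_press time + 4·y_cutting = 38 and 2·y_press time + 1·y_cutting = 10.
→ y_press time = 1 and y_cutting = 8.
Shadow price of press time = 1.

1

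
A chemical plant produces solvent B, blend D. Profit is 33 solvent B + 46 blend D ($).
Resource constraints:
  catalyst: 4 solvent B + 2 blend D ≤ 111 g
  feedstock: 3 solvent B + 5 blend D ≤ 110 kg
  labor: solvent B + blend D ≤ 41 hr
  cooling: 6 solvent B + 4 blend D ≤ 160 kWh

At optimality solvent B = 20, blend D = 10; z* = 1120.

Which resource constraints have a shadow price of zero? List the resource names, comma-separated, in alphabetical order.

catalyst, labor

catalyst: 100/111 (slack 11)
feedstock: 110/110 (binding)
labor: 30/41 (slack 11)
cooling: 160/160 (binding)
By complementary slackness, a constraint with positive slack has shadow price 0 → catalyst, labor.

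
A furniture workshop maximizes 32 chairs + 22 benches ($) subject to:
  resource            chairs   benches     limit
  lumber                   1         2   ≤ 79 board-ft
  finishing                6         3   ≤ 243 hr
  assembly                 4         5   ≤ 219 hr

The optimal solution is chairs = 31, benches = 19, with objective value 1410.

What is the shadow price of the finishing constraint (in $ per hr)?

4

Binding: finishing and assembly. Non-binding: lumber (10 unused).
Slack constraints have shadow price 0 (complementary slackness).
The binding rows give the dual system: 6·y_finishing + 4·y_assembly = 32 and 3·y_finishing + 5·y_assembly = 22.
→ y_finishing = 4 and y_assembly = 2.
Shadow price of finishing = 4.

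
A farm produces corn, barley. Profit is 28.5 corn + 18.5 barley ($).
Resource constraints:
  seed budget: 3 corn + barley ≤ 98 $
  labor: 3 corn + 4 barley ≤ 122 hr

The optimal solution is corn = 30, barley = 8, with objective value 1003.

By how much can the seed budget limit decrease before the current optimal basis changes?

67.5

Binding constraints: seed budget, labor. The basis is B = [[3,1],[3,4]] with det 9.
Per unit decrease in seed budget, x* moves by d = (-0.4444, 0.3333).
The basis stays optimal until corn reaches 0; allowable decrease = 67.5 $.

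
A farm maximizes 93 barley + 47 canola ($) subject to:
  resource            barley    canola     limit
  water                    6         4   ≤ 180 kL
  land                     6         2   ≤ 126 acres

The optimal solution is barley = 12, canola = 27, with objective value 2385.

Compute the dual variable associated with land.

7.5

Both water and land are binding at x*.
Dual feasibility on the basic columns requires 6·y_water + 6·y_land = 93, 4·y_water + 2·y_land = 47.
Solving: y_water = 8, y_land = 7.5.
Shadow price of land = 7.5.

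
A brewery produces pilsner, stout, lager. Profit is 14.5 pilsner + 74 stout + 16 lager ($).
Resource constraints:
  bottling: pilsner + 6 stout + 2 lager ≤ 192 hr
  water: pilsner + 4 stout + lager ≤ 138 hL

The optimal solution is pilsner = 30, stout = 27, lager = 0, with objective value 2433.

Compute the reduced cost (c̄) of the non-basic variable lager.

Check each constraint at x*: bottling 192/192 (tight); water 138/138 (tight).
The binding rows give the dual system: 1·y_bottling + 1·y_water = 14.5 and 6·y_bottling + 4·y_water = 74.
This yields shadow prices y_bottling = 8, y_water = 6.5.
Reduced cost of lager: c₃ − yᵀa₃ = 16 − (8·2 + 6.5·1) = 16 − 22.5 = -6.5.

-6.5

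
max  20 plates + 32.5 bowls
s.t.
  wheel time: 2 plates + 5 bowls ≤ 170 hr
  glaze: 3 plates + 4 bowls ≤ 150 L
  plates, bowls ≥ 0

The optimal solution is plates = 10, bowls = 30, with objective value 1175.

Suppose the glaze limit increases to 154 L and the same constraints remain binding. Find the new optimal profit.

Both wheel time and glaze are binding at x*.
From A_Bᵀ y = c: 2·y_wheel time + 3·y_glaze = 20; 5·y_wheel time + 4·y_glaze = 32.5.
This yields shadow prices y_wheel time = 2.5, y_glaze = 5.
Δz = y_glaze·Δb = 5 × (4) = 20, so new z* = 1175 + 20 = 1195.

1195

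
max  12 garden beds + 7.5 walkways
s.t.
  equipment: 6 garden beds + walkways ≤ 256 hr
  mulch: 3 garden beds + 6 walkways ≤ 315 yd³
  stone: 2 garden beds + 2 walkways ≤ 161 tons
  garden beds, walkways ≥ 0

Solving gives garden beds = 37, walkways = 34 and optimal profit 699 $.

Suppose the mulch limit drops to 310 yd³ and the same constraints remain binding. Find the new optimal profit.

Check each constraint at x*: equipment 256/256 (tight); mulch 315/315 (tight); stone 142/161 (slack 19).
Slack constraints have shadow price 0 (complementary slackness).
From A_Bᵀ y = c: 6·y_equipment + 3·y_mulch = 12; 1·y_equipment + 6·y_mulch = 7.5.
→ y_equipment = 1.5 and y_mulch = 1.
Δz = y_mulch·Δb = 1 × (-5) = -5, so new z* = 699 − 5 = 694.

694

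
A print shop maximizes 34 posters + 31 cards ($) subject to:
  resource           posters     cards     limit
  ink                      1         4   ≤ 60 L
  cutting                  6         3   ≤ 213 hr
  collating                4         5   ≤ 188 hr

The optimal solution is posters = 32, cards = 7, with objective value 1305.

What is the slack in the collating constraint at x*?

collating used = 4·32 + 5·7 = 163; slack = 188 − 163 = 25.

25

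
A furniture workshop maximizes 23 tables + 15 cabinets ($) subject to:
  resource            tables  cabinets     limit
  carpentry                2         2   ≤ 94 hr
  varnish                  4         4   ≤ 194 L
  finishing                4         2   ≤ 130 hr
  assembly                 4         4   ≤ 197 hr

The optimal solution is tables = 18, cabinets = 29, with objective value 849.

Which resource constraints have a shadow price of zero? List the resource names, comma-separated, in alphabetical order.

carpentry: 94/94 (binding)
varnish: 188/194 (slack 6)
finishing: 130/130 (binding)
assembly: 188/197 (slack 9)
By complementary slackness, a constraint with positive slack has shadow price 0 → assembly, varnish.

assembly, varnish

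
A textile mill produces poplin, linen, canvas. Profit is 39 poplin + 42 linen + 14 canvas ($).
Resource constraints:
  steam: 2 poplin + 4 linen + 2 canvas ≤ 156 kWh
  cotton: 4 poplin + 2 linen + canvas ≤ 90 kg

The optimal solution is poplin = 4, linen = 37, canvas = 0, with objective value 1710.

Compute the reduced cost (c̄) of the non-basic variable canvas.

At the optimum: steam uses 156 of 156 (binding); cotton uses 90 of 90 (binding).
Dual feasibility on the basic columns requires 2·y_steam + 4·y_cotton = 39, 4·y_steam + 2·y_cotton = 42.
This yields shadow prices y_steam = 7.5, y_cotton = 6.
Reduced cost of canvas: c₃ − yᵀa₃ = 14 − (7.5·2 + 6·1) = 14 − 21 = -7.

-7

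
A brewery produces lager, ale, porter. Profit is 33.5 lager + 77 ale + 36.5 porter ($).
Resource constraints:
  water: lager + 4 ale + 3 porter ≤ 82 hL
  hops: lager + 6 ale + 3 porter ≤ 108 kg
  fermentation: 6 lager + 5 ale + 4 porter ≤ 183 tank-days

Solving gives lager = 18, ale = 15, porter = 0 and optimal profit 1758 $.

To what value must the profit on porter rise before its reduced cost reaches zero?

At the optimum: water uses 78 of 82 (slack = 4); hops uses 108 of 108 (binding); fermentation uses 183 of 183 (binding).
Slack constraints have shadow price 0 (complementary slackness).
Dual feasibility on the basic columns requires 1·y_hops + 6·y_fermentation = 33.5, 6·y_hops + 5·y_fermentation = 77.
Solving: y_hops = 9.5, y_fermentation = 4.
porter enters the basis when its profit ≥ yᵀa₃ = 9.5·3 + 4·4 = 44.5.

44.5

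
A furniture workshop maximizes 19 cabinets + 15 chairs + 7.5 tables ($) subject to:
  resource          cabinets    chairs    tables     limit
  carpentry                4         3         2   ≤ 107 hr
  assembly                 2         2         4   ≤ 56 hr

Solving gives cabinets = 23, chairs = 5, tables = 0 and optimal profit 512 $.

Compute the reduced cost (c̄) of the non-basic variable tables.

At the optimum: carpentry uses 107 of 107 (binding); assembly uses 56 of 56 (binding).
The binding rows give the dual system: 4·y_carpentry + 2·y_assembly = 19 and 3·y_carpentry + 2·y_assembly = 15.
→ y_carpentry = 4 and y_assembly = 1.5.
Reduced cost of tables: c₃ − yᵀa₃ = 7.5 − (4·2 + 1.5·4) = 7.5 − 14 = -6.5.

-6.5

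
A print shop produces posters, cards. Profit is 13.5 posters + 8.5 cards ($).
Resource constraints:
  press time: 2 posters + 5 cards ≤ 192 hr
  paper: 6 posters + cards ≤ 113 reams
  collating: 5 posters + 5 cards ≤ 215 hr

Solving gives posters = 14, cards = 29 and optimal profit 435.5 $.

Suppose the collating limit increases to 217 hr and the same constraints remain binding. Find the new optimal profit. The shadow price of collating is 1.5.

438.5

Δb = 2, so new z* = 435.5 + (1.5)·(2) = 435.5 + 3 = 438.5.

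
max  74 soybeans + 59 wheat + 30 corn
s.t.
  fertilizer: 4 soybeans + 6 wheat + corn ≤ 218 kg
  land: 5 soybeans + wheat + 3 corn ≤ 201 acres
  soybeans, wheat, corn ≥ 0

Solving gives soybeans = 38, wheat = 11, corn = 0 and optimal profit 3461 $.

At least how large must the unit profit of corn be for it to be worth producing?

32.5

Both fertilizer and land are binding at x*.
From A_Bᵀ y = c: 4·y_fertilizer + 5·y_land = 74; 6·y_fertilizer + 1·y_land = 59.
This yields shadow prices y_fertilizer = 8.5, y_land = 8.
corn enters the basis when its profit ≥ yᵀa₃ = 8.5·1 + 8·3 = 32.5.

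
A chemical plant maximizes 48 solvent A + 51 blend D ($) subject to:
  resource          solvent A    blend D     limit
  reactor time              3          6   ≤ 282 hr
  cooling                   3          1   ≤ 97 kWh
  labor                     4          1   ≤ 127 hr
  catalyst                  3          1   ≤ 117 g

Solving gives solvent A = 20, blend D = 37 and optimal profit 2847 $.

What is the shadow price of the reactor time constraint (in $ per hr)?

7

At the optimum: reactor time uses 282 of 282 (binding); cooling uses 97 of 97 (binding); labor uses 117 of 127 (slack = 10); catalyst uses 97 of 117 (slack = 20).
Slack constraints have shadow price 0 (complementary slackness).
From A_Bᵀ y = c: 3·y_reactor time + 3·y_cooling = 48; 6·y_reactor time + 1·y_cooling = 51.
This yields shadow prices y_reactor time = 7, y_cooling = 9.
Shadow price of reactor time = 7.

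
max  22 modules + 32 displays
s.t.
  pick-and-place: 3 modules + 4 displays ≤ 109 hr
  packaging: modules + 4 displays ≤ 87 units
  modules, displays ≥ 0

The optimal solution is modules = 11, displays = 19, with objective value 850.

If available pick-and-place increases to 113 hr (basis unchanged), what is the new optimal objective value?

878

Check each constraint at x*: pick-and-place 109/109 (tight); packaging 87/87 (tight).
Dual feasibility on the basic columns requires 3·y_pick-and-place + 1·y_packaging = 22, 4·y_pick-and-place + 4·y_packaging = 32.
This yields shadow prices y_pick-and-place = 7, y_packaging = 1.
Δz = y_pick-and-place·Δb = 7 × (4) = 28, so new z* = 850 + 28 = 878.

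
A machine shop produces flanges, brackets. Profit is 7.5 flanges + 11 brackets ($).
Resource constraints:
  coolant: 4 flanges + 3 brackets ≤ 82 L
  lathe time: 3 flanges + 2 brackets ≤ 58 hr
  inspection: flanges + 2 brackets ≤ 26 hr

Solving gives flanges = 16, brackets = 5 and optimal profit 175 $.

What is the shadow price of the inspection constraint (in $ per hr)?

At the optimum: coolant uses 79 of 82 (slack = 3); lathe time uses 58 of 58 (binding); inspection uses 26 of 26 (binding).
By complementary slackness, y = 0 for the non-binding constraint.
From A_Bᵀ y = c: 3·y_lathe time + 1·y_inspection = 7.5; 2·y_lathe time + 2·y_inspection = 11.
This yields shadow prices y_lathe time = 1, y_inspection = 4.5.
Shadow price of inspection = 4.5.

4.5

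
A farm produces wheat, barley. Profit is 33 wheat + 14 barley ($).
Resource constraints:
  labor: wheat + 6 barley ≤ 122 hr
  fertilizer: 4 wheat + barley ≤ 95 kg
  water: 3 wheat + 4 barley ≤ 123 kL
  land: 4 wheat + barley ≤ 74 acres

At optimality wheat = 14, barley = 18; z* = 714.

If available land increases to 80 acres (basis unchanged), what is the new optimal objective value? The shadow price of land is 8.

762

Δb = 6, so new z* = 714 + (8)·(6) = 714 + 48 = 762.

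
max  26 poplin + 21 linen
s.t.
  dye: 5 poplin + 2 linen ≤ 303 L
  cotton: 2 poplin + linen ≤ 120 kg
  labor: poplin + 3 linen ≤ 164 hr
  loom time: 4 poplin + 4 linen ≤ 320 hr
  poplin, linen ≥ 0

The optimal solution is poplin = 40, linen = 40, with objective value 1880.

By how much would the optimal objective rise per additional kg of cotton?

Binding: cotton and loom time. Non-binding: dye (23 unused), labor (4 unused).
Since dye, labor are not tight, their duals are 0.
The binding rows give the dual system: 2·y_cotton + 4·y_loom time = 26 and 1·y_cotton + 4·y_loom time = 21.
This yields shadow prices y_cotton = 5, y_loom time = 4.
Shadow price of cotton = 5.

5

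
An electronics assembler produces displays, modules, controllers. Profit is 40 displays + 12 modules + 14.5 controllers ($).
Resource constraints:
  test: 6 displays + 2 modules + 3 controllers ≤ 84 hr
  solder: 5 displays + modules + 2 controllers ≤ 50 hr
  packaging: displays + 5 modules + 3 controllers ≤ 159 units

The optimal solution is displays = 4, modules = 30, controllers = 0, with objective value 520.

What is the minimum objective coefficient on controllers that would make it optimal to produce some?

At the optimum: test uses 84 of 84 (binding); solder uses 50 of 50 (binding); packaging uses 154 of 159 (slack = 5).
Since packaging is not tight, its dual is 0.
Dual feasibility on the basic columns requires 6·y_test + 5·y_solder = 40, 2·y_test + 1·y_solder = 12.
→ y_test = 5 and y_solder = 2.
controllers enters the basis when its profit ≥ yᵀa₃ = 5·3 + 2·2 = 19.

19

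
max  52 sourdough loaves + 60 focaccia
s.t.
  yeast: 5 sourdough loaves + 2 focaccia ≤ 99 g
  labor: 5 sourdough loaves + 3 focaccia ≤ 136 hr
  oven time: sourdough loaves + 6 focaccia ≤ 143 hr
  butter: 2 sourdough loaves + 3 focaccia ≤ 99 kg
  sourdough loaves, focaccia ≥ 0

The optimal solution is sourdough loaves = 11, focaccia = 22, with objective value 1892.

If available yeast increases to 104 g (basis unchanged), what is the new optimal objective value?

1937

Binding: yeast and oven time. Non-binding: labor (15 unused), butter (11 unused).
By complementary slackness, y = 0 for the non-binding constraints.
The binding rows give the dual system: 5·y_yeast + 1·y_oven time = 52 and 2·y_yeast + 6·y_oven time = 60.
→ y_yeast = 9 and y_oven time = 7.
Δz = y_yeast·Δb = 9 × (5) = 45, so new z* = 1892 + 45 = 1937.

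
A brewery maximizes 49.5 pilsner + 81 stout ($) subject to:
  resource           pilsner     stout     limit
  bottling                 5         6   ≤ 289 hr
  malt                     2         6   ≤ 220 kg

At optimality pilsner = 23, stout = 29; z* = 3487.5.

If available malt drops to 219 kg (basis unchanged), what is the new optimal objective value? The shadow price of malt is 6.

Δb = -1, so new z* = 3487.5 + (6)·(-1) = 3487.5 − 6 = 3481.5.

3481.5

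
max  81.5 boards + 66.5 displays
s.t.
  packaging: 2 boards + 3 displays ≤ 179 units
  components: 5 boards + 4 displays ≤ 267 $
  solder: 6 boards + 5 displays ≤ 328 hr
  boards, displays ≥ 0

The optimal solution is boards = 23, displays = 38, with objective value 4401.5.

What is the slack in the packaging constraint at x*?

packaging used = 2·23 + 3·38 = 160; slack = 179 − 160 = 19.

19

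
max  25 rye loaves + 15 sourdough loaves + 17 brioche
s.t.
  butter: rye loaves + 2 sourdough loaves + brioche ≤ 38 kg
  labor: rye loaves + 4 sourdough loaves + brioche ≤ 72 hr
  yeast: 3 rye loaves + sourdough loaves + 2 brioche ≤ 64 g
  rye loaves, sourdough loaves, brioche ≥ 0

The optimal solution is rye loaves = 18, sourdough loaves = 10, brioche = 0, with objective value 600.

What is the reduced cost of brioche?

At the optimum: butter uses 38 of 38 (binding); labor uses 58 of 72 (slack = 14); yeast uses 64 of 64 (binding).
Since labor is not tight, its dual is 0.
From A_Bᵀ y = c: 1·y_butter + 3·y_yeast = 25; 2·y_butter + 1·y_yeast = 15.
This yields shadow prices y_butter = 4, y_yeast = 7.
Reduced cost of brioche: c₃ − yᵀa₃ = 17 − (4·1 + 7·2) = 17 − 18 = -1.

-1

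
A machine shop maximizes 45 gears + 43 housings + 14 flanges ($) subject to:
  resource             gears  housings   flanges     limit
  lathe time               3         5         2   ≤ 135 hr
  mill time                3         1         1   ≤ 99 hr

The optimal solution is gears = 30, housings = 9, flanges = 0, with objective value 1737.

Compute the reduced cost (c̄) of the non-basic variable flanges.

-8

Both lathe time and mill time are binding at x*.
Dual feasibility on the basic columns requires 3·y_lathe time + 3·y_mill time = 45, 5·y_lathe time + 1·y_mill time = 43.
Solving: y_lathe time = 7, y_mill time = 8.
Reduced cost of flanges: c₃ − yᵀa₃ = 14 − (7·2 + 8·1) = 14 − 22 = -8.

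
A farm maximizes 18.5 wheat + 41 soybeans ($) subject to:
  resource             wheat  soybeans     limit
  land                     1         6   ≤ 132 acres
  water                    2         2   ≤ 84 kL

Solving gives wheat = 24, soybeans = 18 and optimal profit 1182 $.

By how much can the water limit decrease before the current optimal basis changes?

40

Binding constraints: land, water. The basis is B = [[1,6],[2,2]] with det -10.
Per unit decrease in water, x* moves by d = (-0.6, 0.1).
The basis stays optimal until wheat reaches 0; allowable decrease = 40 kL.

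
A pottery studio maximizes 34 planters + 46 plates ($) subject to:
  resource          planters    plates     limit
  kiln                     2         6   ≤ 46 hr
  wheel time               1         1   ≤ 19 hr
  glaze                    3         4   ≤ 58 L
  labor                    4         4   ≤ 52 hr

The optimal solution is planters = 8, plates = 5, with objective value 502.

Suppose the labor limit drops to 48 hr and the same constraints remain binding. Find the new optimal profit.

Binding: kiln and labor. Non-binding: wheel time (6 unused), glaze (14 unused).
Slack constraints have shadow price 0 (complementary slackness).
Dual feasibility on the basic columns requires 2·y_kiln + 4·y_labor = 34, 6·y_kiln + 4·y_labor = 46.
Solving: y_kiln = 3, y_labor = 7.
Δz = y_labor·Δb = 7 × (-4) = -28, so new z* = 502 − 28 = 474.

474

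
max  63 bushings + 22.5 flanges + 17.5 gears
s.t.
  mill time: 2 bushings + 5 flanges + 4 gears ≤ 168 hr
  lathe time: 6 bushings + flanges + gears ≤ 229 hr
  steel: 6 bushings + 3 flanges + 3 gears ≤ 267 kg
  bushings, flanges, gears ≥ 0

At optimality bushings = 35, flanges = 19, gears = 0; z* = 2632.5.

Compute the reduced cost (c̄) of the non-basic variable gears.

Binding: lathe time and steel. Non-binding: mill time (3 unused).
Since mill time is not tight, its dual is 0.
Dual feasibility on the basic columns requires 6·y_lathe time + 6·y_steel = 63, 1·y_lathe time + 3·y_steel = 22.5.
→ y_lathe time = 4.5 and y_steel = 6.
Reduced cost of gears: c₃ − yᵀa₃ = 17.5 − (4.5·1 + 6·3) = 17.5 − 22.5 = -5.

-5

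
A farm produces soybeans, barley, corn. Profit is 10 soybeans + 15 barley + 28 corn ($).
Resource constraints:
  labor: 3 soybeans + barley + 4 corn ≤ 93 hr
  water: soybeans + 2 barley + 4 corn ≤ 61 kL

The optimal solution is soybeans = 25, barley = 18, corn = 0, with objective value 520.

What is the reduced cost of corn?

-4

Check each constraint at x*: labor 93/93 (tight); water 61/61 (tight).
Dual feasibility on the basic columns requires 3·y_labor + 1·y_water = 10, 1·y_labor + 2·y_water = 15.
→ y_labor = 1 and y_water = 7.
Reduced cost of corn: c₃ − yᵀa₃ = 28 − (1·4 + 7·4) = 28 − 32 = -4.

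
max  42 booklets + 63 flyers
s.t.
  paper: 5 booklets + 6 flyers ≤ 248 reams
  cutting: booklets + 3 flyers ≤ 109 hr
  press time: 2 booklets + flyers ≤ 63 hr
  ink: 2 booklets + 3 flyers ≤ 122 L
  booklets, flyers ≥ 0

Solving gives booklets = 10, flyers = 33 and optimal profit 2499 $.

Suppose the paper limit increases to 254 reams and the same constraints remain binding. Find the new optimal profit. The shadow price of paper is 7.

2541

Δb = 6, so new z* = 2499 + (7)·(6) = 2499 + 42 = 2541.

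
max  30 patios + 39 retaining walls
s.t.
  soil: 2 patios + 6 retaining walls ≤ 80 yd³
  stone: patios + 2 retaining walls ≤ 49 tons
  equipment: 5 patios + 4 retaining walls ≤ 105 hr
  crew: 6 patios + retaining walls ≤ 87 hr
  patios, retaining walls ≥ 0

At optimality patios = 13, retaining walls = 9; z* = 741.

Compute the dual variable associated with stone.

Check each constraint at x*: soil 80/80 (tight); stone 31/49 (slack 18); equipment 101/105 (slack 4); crew 87/87 (tight).
Since stone, equipment are not tight, their duals are 0.
The binding rows give the dual system: 2·y_soil + 6·y_crew = 30 and 6·y_soil + 1·y_crew = 39.
Solving: y_soil = 6, y_crew = 3.
Shadow price of stone = 0.

0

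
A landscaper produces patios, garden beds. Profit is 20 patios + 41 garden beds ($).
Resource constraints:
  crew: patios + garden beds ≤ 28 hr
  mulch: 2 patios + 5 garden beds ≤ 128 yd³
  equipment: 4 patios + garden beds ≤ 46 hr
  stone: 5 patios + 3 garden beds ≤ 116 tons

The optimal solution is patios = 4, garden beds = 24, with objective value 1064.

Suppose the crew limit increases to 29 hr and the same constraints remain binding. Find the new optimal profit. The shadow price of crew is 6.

Δb = 1, so new z* = 1064 + (6)·(1) = 1064 + 6 = 1070.

1070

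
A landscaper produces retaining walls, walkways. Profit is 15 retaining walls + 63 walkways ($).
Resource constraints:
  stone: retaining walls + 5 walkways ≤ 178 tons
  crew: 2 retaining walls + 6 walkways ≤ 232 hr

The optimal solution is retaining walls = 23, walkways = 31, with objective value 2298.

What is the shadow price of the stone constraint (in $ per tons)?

At the optimum: stone uses 178 of 178 (binding); crew uses 232 of 232 (binding).
Dual feasibility on the basic columns requires 1·y_stone + 2·y_crew = 15, 5·y_stone + 6·y_crew = 63.
→ y_stone = 9 and y_crew = 3.
Shadow price of stone = 9.

9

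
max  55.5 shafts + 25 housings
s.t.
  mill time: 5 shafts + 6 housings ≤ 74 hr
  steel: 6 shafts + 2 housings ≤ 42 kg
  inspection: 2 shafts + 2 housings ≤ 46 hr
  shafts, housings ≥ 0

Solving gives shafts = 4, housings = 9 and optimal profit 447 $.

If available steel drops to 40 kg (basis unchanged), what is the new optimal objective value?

431

At the optimum: mill time uses 74 of 74 (binding); steel uses 42 of 42 (binding); inspection uses 26 of 46 (slack = 20).
Slack constraints have shadow price 0 (complementary slackness).
From A_Bᵀ y = c: 5·y_mill time + 6·y_steel = 55.5; 6·y_mill time + 2·y_steel = 25.
This yields shadow prices y_mill time = 1.5, y_steel = 8.
Δz = y_steel·Δb = 8 × (-2) = -16, so new z* = 447 − 16 = 431.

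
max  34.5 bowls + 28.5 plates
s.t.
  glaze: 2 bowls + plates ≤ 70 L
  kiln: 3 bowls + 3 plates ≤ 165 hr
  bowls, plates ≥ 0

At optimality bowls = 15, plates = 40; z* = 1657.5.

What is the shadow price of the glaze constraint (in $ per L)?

At the optimum: glaze uses 70 of 70 (binding); kiln uses 165 of 165 (binding).
From A_Bᵀ y = c: 2·y_glaze + 3·y_kiln = 34.5; 1·y_glaze + 3·y_kiln = 28.5.
Solving: y_glaze = 6, y_kiln = 7.5.
Shadow price of glaze = 6.

6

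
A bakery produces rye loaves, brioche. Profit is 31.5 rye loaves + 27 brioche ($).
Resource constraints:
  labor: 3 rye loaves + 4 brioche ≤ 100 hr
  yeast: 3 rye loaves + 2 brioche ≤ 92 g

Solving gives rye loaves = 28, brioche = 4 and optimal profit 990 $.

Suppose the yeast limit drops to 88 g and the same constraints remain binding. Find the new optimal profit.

At the optimum: labor uses 100 of 100 (binding); yeast uses 92 of 92 (binding).
Dual feasibility on the basic columns requires 3·y_labor + 3·y_yeast = 31.5, 4·y_labor + 2·y_yeast = 27.
Solving: y_labor = 3, y_yeast = 7.5.
Δz = y_yeast·Δb = 7.5 × (-4) = -30, so new z* = 990 − 30 = 960.

960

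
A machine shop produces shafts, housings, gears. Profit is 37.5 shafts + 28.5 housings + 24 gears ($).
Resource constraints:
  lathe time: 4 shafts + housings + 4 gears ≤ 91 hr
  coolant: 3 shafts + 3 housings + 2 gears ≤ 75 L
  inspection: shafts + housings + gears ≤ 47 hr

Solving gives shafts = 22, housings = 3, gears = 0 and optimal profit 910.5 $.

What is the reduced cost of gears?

-5

At the optimum: lathe time uses 91 of 91 (binding); coolant uses 75 of 75 (binding); inspection uses 25 of 47 (slack = 22).
Slack constraints have shadow price 0 (complementary slackness).
From A_Bᵀ y = c: 4·y_lathe time + 3·y_coolant = 37.5; 1·y_lathe time + 3·y_coolant = 28.5.
This yields shadow prices y_lathe time = 3, y_coolant = 8.5.
Reduced cost of gears: c₃ − yᵀa₃ = 24 − (3·4 + 8.5·2) = 24 − 29 = -5.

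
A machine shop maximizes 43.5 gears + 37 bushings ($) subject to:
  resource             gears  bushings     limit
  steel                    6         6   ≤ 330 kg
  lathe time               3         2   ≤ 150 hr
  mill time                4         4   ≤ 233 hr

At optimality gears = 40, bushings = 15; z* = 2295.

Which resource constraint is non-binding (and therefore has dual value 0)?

steel: 330/330 (binding)
lathe time: 150/150 (binding)
mill time: 220/233 (slack 13)
By complementary slackness, a constraint with positive slack has shadow price 0 → mill time.

mill time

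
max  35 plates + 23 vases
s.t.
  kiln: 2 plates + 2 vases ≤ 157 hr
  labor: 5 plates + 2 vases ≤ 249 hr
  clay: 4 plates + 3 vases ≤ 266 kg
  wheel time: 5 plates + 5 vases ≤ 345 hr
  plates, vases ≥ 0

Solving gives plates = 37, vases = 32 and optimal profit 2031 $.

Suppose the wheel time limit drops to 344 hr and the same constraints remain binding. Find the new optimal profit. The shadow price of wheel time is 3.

Δb = -1, so new z* = 2031 + (3)·(-1) = 2031 − 3 = 2028.

2028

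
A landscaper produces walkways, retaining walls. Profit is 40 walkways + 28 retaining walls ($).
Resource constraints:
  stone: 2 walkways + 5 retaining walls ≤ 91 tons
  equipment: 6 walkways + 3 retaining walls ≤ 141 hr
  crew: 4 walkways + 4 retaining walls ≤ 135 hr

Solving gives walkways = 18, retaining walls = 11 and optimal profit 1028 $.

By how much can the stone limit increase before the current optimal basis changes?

Binding constraints: stone, equipment. The basis is B = [[2,5],[6,3]] with det -24.
Per unit increase in stone, x* moves by d = (-0.125, 0.25).
The basis stays optimal until crew becomes binding; allowable increase = 38 tons.

38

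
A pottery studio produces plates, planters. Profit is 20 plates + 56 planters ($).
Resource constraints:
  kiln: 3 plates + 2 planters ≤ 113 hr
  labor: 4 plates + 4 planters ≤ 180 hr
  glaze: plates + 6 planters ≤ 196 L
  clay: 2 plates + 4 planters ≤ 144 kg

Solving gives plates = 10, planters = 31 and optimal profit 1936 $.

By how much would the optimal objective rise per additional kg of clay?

Check each constraint at x*: kiln 92/113 (slack 21); labor 164/180 (slack 16); glaze 196/196 (tight); clay 144/144 (tight).
Since kiln, labor are not tight, their duals are 0.
From A_Bᵀ y = c: 1·y_glaze + 2·y_clay = 20; 6·y_glaze + 4·y_clay = 56.
Solving: y_glaze = 4, y_clay = 8.
Shadow price of clay = 8.

8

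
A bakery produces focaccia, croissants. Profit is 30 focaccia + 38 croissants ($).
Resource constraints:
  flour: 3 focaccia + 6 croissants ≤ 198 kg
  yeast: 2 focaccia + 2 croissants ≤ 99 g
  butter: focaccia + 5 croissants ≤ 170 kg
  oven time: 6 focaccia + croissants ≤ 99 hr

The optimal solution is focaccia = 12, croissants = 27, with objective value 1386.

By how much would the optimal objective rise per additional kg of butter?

0

Binding: flour and oven time. Non-binding: yeast (21 unused), butter (23 unused).
By complementary slackness, y = 0 for the non-binding constraints.
From A_Bᵀ y = c: 3·y_flour + 6·y_oven time = 30; 6·y_flour + 1·y_oven time = 38.
Solving: y_flour = 6, y_oven time = 2.
Shadow price of butter = 0.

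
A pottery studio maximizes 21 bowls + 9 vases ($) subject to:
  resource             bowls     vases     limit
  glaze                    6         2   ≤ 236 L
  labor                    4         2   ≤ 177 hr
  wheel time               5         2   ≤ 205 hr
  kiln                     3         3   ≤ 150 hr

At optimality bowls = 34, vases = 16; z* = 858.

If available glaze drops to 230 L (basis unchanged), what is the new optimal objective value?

At the optimum: glaze uses 236 of 236 (binding); labor uses 168 of 177 (slack = 9); wheel time uses 202 of 205 (slack = 3); kiln uses 150 of 150 (binding).
Slack constraints have shadow price 0 (complementary slackness).
Dual feasibility on the basic columns requires 6·y_glaze + 3·y_kiln = 21, 2·y_glaze + 3·y_kiln = 9.
This yields shadow prices y_glaze = 3, y_kiln = 1.
Δz = y_glaze·Δb = 3 × (-6) = -18, so new z* = 858 − 18 = 840.

840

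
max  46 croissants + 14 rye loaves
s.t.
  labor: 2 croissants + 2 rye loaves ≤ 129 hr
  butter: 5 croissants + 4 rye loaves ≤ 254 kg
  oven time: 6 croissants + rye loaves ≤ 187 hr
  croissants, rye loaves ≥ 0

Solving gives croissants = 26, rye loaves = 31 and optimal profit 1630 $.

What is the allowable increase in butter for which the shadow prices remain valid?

28.5

Binding constraints: butter, oven time. The basis is B = [[5,4],[6,1]] with det -19.
Per unit increase in butter, x* moves by d = (-0.0526, 0.3158).
The basis stays optimal until labor becomes binding; allowable increase = 28.5 kg.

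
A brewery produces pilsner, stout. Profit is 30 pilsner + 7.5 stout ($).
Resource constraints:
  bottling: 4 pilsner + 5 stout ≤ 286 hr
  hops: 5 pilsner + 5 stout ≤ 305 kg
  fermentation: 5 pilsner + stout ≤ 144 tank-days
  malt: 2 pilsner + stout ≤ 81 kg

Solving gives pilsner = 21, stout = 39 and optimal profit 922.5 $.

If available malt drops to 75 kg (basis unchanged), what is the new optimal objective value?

907.5

At the optimum: bottling uses 279 of 286 (slack = 7); hops uses 300 of 305 (slack = 5); fermentation uses 144 of 144 (binding); malt uses 81 of 81 (binding).
Since bottling, hops are not tight, their duals are 0.
From A_Bᵀ y = c: 5·y_fermentation + 2·y_malt = 30; 1·y_fermentation + 1·y_malt = 7.5.
Solving: y_fermentation = 5, y_malt = 2.5.
Δz = y_malt·Δb = 2.5 × (-6) = -15, so new z* = 922.5 − 15 = 907.5.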